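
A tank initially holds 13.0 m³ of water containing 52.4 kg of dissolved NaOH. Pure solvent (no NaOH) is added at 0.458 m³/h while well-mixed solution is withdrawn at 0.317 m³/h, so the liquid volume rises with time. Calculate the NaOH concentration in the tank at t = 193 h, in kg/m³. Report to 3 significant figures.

Let m(t) be the amount of NaOH. Volume: V(t) = V₀ + (Q_in − Q_out) t = 13.0 + 0.14100 t; V(193) = 40.213 m³.
No NaOH enters, so dm/dt = −Q_out · (m/V).
dm/m = −Q_out dt/(V₀ + 0.14100 t); integrating gives ln(m/m₀) = −(Q_out/(Q_in−Q_out)) ln(V/V₀).
m = m₀ (V₀/V)^(Q_out/(Q_in−Q_out)) = 52.4 × (13.0/40.213)^(2.2482) = 4.1376 kg.
C = m/V = 4.1376/40.213 = 0.10289 kg/m³.

0.103 kg/m³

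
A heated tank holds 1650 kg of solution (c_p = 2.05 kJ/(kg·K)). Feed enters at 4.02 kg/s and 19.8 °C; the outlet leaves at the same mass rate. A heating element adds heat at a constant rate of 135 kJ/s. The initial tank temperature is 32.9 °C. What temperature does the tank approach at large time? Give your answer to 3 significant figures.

36.2 °C

Unsteady energy balance on the tank contents: M c_p dT/dt = ṁ c_p (T_in − T) + 135.
At steady state dT/dt = 0 ⇒ T_ss = T_in + Q̇/(ṁ c_p) = 19.8 + 135/(4.02·2.05) = 36.182 °C.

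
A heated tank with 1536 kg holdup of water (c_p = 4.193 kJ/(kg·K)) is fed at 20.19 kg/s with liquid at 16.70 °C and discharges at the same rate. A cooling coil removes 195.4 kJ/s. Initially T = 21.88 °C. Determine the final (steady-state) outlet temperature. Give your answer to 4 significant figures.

14.39 °C

M c_p dT/dt = ṁ c_p (T_in − T) − Q̇.
At steady state dT/dt = 0 ⇒ T_ss = T_in − Q̇/(ṁ c_p) = 16.70 − 195.4/(20.19·4.193) = 14.3919 °C.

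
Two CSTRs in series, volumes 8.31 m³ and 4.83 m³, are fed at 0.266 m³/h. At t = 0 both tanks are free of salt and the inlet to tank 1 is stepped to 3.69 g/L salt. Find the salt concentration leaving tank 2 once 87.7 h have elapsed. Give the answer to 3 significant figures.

3.20 g/L

Time constants: τᵢ = Vᵢ/Q for each well-mixed tank.
τ₁ = 8.31/0.266 = 31.241 h; τ₂ = 4.83/0.266 = 18.158 h.
Solving the cascade with C₁(0)=C₂(0)=0 gives C₂(t) = C_in[1 − (τ₁ e^(−t/τ₁) − τ₂ e^(−t/τ₂))/(τ₁ − τ₂)].
At t = 87.7: e^(−t/τ₁) = 0.060371, e^(−t/τ₂) = 0.0079877.
C₂ = 3.69·[1 − (31.241·0.060371 − 18.158·0.0079877)/(13.083)] = 3.69·0.86692 = 3.1990 g/L.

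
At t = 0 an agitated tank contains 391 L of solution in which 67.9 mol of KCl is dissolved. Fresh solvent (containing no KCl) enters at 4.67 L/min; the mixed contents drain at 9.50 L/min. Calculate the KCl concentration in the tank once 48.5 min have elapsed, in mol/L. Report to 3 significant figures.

Total volume: dV/dt = Q_in − Q_out = -4.8300 L/min, so V(t) = 391 − 4.8300 t and V(48.5) = 156.75 L.
Solute balance: dm/dt = 0 − Q_out C = −Q_out m/V(t).
Separate: dm/m = −Q_out dt/V(t) ⇒ ln(m/m₀) = −(Q_out/(Q_in−Q_out)) ln(V/V₀).
m = m₀ (V₀/V)^(Q_out/(Q_in−Q_out)) = 67.9 × (391/156.75)^(-1.9669) = 11.247 mol.
C = m/V = 11.247/156.75 = 0.071756 mol/L.

0.0718 mol/L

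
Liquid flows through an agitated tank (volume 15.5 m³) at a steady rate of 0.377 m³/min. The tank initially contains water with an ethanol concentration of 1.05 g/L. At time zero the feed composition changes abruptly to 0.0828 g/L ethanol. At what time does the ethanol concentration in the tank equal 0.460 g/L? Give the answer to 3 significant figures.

38.7 min

Unsteady species balance (constant V, well mixed): V dC/dt = Q(C_in − C), so τ = V/Q = 41.114 min.
C(t) = C_in + (C₀ − C_in) e^(−t/τ). Set C = 0.460 and solve for t:
e^(−t/τ) = (C − C_in)/(C₀ − C_in) = (0.460 − 0.0828)/(1.05 − 0.0828) = 0.38999
t = −τ ln(…) = 41.114 × 0.94163 = 38.714 min.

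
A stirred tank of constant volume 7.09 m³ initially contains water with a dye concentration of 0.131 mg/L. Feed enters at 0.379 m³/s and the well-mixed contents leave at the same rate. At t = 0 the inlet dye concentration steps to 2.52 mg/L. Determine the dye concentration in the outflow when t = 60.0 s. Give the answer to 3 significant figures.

Mass balance on the solute (V constant): V dC/dt = Q(C_in − C).
Rewrite as dC/dt + C/τ = C_in/τ, τ = V/Q = 18.707 s.
Integrating: C(t) = C_in + (C₀ − C_in) e^(−t/τ).
C(60.0) = 2.52 + (0.131 − 2.52)·e^(−60.0/18.707) = 2.52 + (-2.3890)·0.040464 = 2.4233 mg/L.

2.42 mg/L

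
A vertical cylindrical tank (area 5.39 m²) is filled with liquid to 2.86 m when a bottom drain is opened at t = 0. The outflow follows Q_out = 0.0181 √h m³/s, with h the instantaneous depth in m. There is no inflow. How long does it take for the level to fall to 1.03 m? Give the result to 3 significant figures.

403 s

A dh/dt = −Q_out = −0.0181 √h.
∫ h^(−1/2) dh = −(0.0181/A) ∫ dt, giving 2√h = 2√h₀ − (0.0181/A) t.
t = 2A(√h₀ − √h)/0.0181 = 2·5.39·(√2.86 − √1.03)/0.0181
  = 10.780 × (1.6912 − 1.0149) / 0.0181 = 402.77 s.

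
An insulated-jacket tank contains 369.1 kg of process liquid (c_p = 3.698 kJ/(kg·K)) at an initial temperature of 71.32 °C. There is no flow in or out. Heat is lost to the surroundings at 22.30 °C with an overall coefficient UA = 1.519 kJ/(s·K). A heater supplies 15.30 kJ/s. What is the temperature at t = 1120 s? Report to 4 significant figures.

Heat balance on the well-mixed liquid: M c_p dT/dt = −UA(T − T_amb) + Q̇.
dT/dt = (T_ss − T)/τ with T_ss = T_amb + Q̇/UA = 22.30 + 15.30/1.519 = 32.3724 °C, τ = M c_p/UA = 369.1·3.698/1.519 = 898.573 s.
Solution: T(t) = T_ss + (T₀ − T_ss) e^(−t/τ).
T(1120) = 32.3724 + (38.9476)·0.287532 = 43.5711 °C.

43.57 °C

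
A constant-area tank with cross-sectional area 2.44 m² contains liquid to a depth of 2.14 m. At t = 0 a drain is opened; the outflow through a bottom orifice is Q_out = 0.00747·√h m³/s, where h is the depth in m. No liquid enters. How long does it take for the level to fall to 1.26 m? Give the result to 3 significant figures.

222 s

With no inflow, A dh/dt = −0.00747 √h.
∫ h^(−1/2) dh = −(0.00747/A) ∫ dt, giving 2√h = 2√h₀ − (0.00747/A) t.
t = 2A(√h₀ − √h)/0.00747 = 2·2.44·(√2.14 − √1.26)/0.00747
  = 4.8800 × (1.4629 − 1.1225) / 0.00747 = 222.36 s.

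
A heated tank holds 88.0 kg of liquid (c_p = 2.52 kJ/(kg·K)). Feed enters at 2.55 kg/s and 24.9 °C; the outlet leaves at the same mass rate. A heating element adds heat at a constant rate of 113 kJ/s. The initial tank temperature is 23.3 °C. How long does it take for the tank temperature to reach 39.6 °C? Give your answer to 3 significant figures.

First-law balance (no shaft work): M c_p dT/dt = ṁ c_p (T_in − T) + 113.
τ = M/ṁ = 34.510 s; T_ss = T_in + Q̇/(ṁ c_p) = 42.485 °C.
T(t) = T_ss + (T₀ − T_ss) e^(−t/τ). Set T = 39.6:
e^(−t/τ) = (39.6 − 42.485)/(23.3 − 42.485) = 0.15037
t = −34.510 · ln(0.15037) = 65.384 s.

65.4 s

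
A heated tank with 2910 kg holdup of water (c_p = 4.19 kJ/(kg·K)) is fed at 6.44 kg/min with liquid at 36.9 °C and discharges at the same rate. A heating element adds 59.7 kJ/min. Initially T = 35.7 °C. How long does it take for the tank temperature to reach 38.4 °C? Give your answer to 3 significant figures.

708 min

M c_p dT/dt = ṁ c_p (T_in − T) + Q̇.
τ = M/ṁ = 451.86 min; T_ss = T_in + Q̇/(ṁ c_p) = 39.112 °C.
T(t) = T_ss + (T₀ − T_ss) e^(−t/τ). Set T = 38.4:
e^(−t/τ) = (38.4 − 39.112)/(35.7 − 39.112) = 0.20878
t = −451.86 · ln(0.20878) = 707.83 min.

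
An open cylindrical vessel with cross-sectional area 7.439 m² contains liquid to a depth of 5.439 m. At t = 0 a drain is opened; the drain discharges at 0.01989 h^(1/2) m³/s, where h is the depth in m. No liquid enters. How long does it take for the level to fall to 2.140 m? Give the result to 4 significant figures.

650.2 s

A dh/dt = −Q_out = −0.01989 √h.
Separate and integrate: 2(√h − √h₀) = −(0.01989/A) t.
t = 2A(√h₀ − √h)/0.01989 = 2·7.439·(√5.439 − √2.140)/0.01989
  = 14.8780 × (2.33217 − 1.46287) / 0.01989 = 650.243 s.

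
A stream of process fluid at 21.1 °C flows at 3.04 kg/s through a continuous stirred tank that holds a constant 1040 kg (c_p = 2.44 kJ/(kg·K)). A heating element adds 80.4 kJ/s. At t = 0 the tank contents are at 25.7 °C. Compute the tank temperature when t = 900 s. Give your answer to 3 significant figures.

31.5 °C

M c_p dT/dt = ṁ c_p (T_in − T) + Q̇.
Rearrange: dT/dt = (T_ss − T)/τ with τ = M/ṁ = 342.11 s and T_ss = T_in + Q̇/(ṁ c_p) = 31.939 °C.
T approaches T_ss exponentially: T(t) = T_ss + (T₀ − T_ss) e^(−t/τ).
T(900) = 31.939 + (-6.2391)·e^(−900/342.11) = 31.939 + (-6.2391)·0.072023 = 31.490 °C.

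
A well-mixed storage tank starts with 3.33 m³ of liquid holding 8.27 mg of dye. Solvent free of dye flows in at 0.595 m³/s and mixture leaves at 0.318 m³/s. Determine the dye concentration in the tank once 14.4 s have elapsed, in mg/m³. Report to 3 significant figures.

Total volume: dV/dt = Q_in − Q_out = 0.27700 m³/s, so V(t) = 3.33 + 0.27700 t and V(14.4) = 7.3188 m³.
Solute balance: dm/dt = 0 − Q_out C = −Q_out m/V(t).
Separate: dm/m = −Q_out dt/V(t) ⇒ ln(m/m₀) = −(Q_out/(Q_in−Q_out)) ln(V/V₀).
m = m₀ (V₀/V)^(Q_out/(Q_in−Q_out)) = 8.27 × (3.33/7.3188)^(1.1480) = 3.3488 mg.
C = m/V = 3.3488/7.3188 = 0.45756 mg/m³.

0.458 mg/m³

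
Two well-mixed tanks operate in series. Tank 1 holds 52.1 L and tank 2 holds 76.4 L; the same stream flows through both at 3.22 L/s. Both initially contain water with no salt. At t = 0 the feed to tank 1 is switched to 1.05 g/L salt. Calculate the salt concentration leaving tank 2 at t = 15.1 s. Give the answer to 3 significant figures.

Each tank obeys Vᵢ dCᵢ/dt = Q(Cᵢ₋₁ − Cᵢ), so τᵢ = Vᵢ/Q.
τ₁ = 52.1/3.22 = 16.180 s; τ₂ = 76.4/3.22 = 23.727 s.
Tank 1: C₁ = C_in(1 − e^(−t/τ₁)). Tank 2 (τ₁ ≠ τ₂): C₂ = C_in[1 − (τ₁ e^(−t/τ₁) − τ₂ e^(−t/τ₂))/(τ₁ − τ₂)].
At t = 15.1: e^(−t/τ₁) = 0.39328, e^(−t/τ₂) = 0.52919.
C₂ = 1.05·[1 − (16.180·0.39328 − 23.727·0.52919)/(-7.5466)] = 1.05·0.17942 = 0.18839 g/L.

0.188 g/L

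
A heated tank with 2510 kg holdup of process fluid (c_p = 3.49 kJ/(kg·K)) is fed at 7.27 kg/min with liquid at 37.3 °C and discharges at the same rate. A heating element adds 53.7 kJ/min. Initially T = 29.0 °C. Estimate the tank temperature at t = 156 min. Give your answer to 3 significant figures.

M c_p dT/dt = ṁ c_p (T_in − T) + Q̇.
Rearrange: dT/dt = (T_ss − T)/τ with τ = M/ṁ = 345.25 min and T_ss = T_in + Q̇/(ṁ c_p) = 39.416 °C.
This is linear first-order; T(t) = T_ss + (T₀ − T_ss) e^(−t/τ).
T(156) = 39.416 + (-10.416)·e^(−156/345.25) = 39.416 + (-10.416)·0.63646 = 32.787 °C.

32.8 °C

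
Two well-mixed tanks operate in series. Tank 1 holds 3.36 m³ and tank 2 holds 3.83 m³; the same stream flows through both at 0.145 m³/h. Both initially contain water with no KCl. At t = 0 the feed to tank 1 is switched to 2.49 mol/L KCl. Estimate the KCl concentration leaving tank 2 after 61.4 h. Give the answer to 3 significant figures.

Species balance on tank i: dCᵢ/dt = (Cᵢ₋₁ − Cᵢ)/τᵢ with τᵢ = Vᵢ/Q.
τ₁ = 3.36/0.145 = 23.172 h; τ₂ = 3.83/0.145 = 26.414 h.
Tank 1: C₁ = C_in(1 − e^(−t/τ₁)). Tank 2 (τ₁ ≠ τ₂): C₂ = C_in[1 − (τ₁ e^(−t/τ₁) − τ₂ e^(−t/τ₂))/(τ₁ − τ₂)].
At t = 61.4: e^(−t/τ₁) = 0.070672, e^(−t/τ₂) = 0.097828.
C₂ = 2.49·[1 − (23.172·0.070672 − 26.414·0.097828)/(-3.2414)] = 2.49·0.70804 = 1.7630 mol/L.

1.76 mol/L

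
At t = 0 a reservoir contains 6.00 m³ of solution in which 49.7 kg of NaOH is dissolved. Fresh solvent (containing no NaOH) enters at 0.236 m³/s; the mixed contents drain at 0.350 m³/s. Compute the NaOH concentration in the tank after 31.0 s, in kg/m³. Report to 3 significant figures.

Let m(t) be the amount of NaOH. Volume: V(t) = V₀ + (Q_in − Q_out) t = 6.00 − 0.11400 t; V(31.0) = 2.4660 m³.
Solute balance: dm/dt = 0 − Q_out C = −Q_out m/V(t).
Separate: dm/m = −Q_out dt/V(t) ⇒ ln(m/m₀) = −(Q_out/(Q_in−Q_out)) ln(V/V₀).
m = m₀ (V₀/V)^(Q_out/(Q_in−Q_out)) = 49.7 × (6.00/2.4660)^(-3.0702) = 3.2418 kg.
C = m/V = 3.2418/2.4660 = 1.3146 kg/m³.

1.31 kg/m³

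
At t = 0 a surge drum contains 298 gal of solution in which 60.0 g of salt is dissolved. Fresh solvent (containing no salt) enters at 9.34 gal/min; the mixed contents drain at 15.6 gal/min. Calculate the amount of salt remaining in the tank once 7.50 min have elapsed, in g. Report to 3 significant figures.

39.1 g

Let m(t) be the amount of salt. Volume: V(t) = V₀ + (Q_in − Q_out) t = 298 − 6.2600 t; V(7.50) = 251.05 gal.
Species balance (pure solvent in): dm/dt = −Q_out · m/V(t).
dm/m = −Q_out dt/(V₀ − 6.2600 t); integrating gives ln(m/m₀) = −(Q_out/(Q_in−Q_out)) ln(V/V₀).
m = m₀ (V₀/V)^(Q_out/(Q_in−Q_out)) = 60.0 × (298/251.05)^(-2.4920) = 39.139 g.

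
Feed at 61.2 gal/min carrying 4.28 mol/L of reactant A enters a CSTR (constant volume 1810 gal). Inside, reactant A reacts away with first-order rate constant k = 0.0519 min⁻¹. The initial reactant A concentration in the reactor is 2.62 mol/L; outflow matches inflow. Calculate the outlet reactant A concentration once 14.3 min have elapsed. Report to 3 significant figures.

1.96 mol/L

Accumulation = in − out − consumed: V dC/dt = Q C_in − Q C − k V C.
This is linear with rate a = Q/V + k = 0.085712 min⁻¹.
C_ss = Q C_in/(Q + kV) = 1.6884 mol/L; C(t) = C_ss + (C₀ − C_ss) e^(−a t).
C(14.3) = 1.6884 + (0.93160)·e^(−0.085712·14.3) = 1.6884 + (0.93160)·0.29356 = 1.9619 mol/L.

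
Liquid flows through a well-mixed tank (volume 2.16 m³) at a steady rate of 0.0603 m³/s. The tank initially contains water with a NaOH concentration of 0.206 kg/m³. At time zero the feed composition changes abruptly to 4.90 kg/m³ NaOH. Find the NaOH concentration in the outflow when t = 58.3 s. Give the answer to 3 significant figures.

Transient balance on the dissolved component: V dC/dt = Q(C_in − C).
Rewrite as dC/dt + C/τ = C_in/τ, τ = V/Q = 35.821 s.
Solution: C(t) = C_in + (C₀ − C_in) e^(−t/τ).
C(58.3) = 4.90 + (0.206 − 4.90)·e^(−58.3/35.821) = 4.90 + (-4.6940)·0.19641 = 3.9780 kg/m³.

3.98 kg/m³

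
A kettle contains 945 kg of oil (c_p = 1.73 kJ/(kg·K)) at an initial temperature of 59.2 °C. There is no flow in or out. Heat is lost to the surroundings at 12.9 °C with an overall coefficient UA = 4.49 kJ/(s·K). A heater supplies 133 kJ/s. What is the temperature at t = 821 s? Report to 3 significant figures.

44.3 °C

Lumped-capacitance energy balance: M c_p dT/dt = UA(T_amb − T) + Q̇.
dT/dt = (T_ss − T)/τ with T_ss = T_amb + Q̇/UA = 12.9 + 133/4.49 = 42.521 °C, τ = M c_p/UA = 945·1.73/4.49 = 364.11 s.
This is linear first-order; T(t) = T_ss + (T₀ − T_ss) e^(−t/τ).
T(821) = 42.521 + (16.679)·0.10489 = 44.271 °C.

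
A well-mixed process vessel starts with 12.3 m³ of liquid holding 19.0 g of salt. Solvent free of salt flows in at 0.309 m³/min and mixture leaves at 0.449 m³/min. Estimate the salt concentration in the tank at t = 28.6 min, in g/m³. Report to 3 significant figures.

Let m(t) be the amount of salt. Volume: V(t) = V₀ + (Q_in − Q_out) t = 12.3 − 0.14000 t; V(28.6) = 8.2960 m³.
Solute balance: dm/dt = 0 − Q_out C = −Q_out m/V(t).
dm/m = −Q_out dt/(V₀ − 0.14000 t); integrating gives ln(m/m₀) = −(Q_out/(Q_in−Q_out)) ln(V/V₀).
m = m₀ (V₀/V)^(Q_out/(Q_in−Q_out)) = 19.0 × (12.3/8.2960)^(-3.2071) = 5.3730 g.
C = m/V = 5.3730/8.2960 = 0.64766 g/m³.

0.648 g/m³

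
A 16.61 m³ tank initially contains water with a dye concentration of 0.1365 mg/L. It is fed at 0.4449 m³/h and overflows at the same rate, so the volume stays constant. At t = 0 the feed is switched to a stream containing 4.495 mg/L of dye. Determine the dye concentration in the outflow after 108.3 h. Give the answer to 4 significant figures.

Species balance on the tank: V dC/dt = Q(C_in − C).
Time constant τ = V/Q = 16.61/0.4449 = 37.3342 h.
Solution: C(t) = C_in + (C₀ − C_in) e^(−t/τ).
C(108.3) = 4.495 + (0.1365 − 4.495)·e^(−108.3/37.3342) = 4.495 + (-4.35850)·0.0549780 = 4.25538 mg/L.

4.255 mg/L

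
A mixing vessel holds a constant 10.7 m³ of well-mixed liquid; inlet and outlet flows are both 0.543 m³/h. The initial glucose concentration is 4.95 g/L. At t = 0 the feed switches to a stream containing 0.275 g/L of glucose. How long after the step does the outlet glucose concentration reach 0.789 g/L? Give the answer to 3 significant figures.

Accumulation = in − out for the solute gives V dC/dt = Q(C_in − C), so τ = V/Q = 19.705 h.
C(t) = C_in + (C₀ − C_in) e^(−t/τ). Set C = 0.789 and solve for t:
e^(−t/τ) = (C − C_in)/(C₀ − C_in) = (0.789 − 0.275)/(4.95 − 0.275) = 0.10995
t = −τ ln(…) = 19.705 × 2.2078 = 43.505 h.

43.5 h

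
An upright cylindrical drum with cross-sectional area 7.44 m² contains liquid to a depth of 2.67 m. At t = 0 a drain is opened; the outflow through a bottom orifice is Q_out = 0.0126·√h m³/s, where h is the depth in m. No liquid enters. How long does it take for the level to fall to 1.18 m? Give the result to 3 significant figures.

With no inflow, A dh/dt = −0.0126 √h.
∫ h^(−1/2) dh = −(0.0126/A) ∫ dt, giving 2√h = 2√h₀ − (0.0126/A) t.
t = 2A(√h₀ − √h)/0.0126 = 2·7.44·(√2.67 − √1.18)/0.0126
  = 14.880 × (1.6340 − 1.0863) / 0.0126 = 646.85 s.

647 s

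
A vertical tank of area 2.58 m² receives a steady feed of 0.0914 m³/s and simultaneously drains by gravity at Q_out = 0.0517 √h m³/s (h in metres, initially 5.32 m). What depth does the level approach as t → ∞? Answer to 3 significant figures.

3.13 m

Level balance: A dh/dt = 0.0914 − 0.0517 √h. Setting dh/dt = 0:
Q_in = 0.0517 √h_ss ⇒ √h_ss = 0.0914/0.0517 = 1.7679.
h_ss = 1.7679² = 3.1254 m. (Since h₀ = 5.32 m > h_ss, the level will fall toward this value.)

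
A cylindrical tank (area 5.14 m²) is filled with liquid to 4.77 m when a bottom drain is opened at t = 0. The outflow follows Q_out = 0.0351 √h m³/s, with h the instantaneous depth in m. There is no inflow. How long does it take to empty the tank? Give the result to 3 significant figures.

640 s

With no inflow, A dh/dt = −0.0351 √h.
Separate and integrate: 2(√h − √h₀) = −(0.0351/A) t.
Tank is empty when √h = 0: t_empty = 2A√h₀/0.0351.
t_empty = 2·5.14·√4.77/0.0351 = 10.280·2.1840/0.0351 = 639.65 s.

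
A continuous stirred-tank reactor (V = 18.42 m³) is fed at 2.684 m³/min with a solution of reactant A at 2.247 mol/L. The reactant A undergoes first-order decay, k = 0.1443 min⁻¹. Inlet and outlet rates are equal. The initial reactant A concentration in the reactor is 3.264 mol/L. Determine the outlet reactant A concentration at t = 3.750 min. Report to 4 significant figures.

1.849 mol/L

Accumulation = in − out − consumed: V dC/dt = Q C_in − Q C − k V C.
dC/dt = (Q/V) C_in − (Q/V + k) C; effective rate a = Q/V + k = 0.145711 + 0.1443 = 0.290011 min⁻¹.
C_ss = Q C_in/(Q + kV) = 1.12897 mol/L; C(t) = C_ss + (C₀ − C_ss) e^(−a t).
C(3.750) = 1.12897 + (2.13503)·e^(−0.290011·3.750) = 1.12897 + (2.13503)·0.337044 = 1.84857 mol/L.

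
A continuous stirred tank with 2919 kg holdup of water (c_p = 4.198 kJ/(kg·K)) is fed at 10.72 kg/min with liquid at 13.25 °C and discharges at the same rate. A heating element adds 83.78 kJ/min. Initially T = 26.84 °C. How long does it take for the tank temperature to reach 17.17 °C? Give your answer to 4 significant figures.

M c_p dT/dt = ṁ c_p (T_in − T) + Q̇.
τ = M/ṁ = 272.295 min; T_ss = T_in + Q̇/(ṁ c_p) = 15.1117 °C.
T(t) = T_ss + (T₀ − T_ss) e^(−t/τ). Set T = 17.17:
e^(−t/τ) = (17.17 − 15.1117)/(26.84 − 15.1117) = 0.175501
t = −272.295 · ln(0.175501) = 473.824 min.

473.8 min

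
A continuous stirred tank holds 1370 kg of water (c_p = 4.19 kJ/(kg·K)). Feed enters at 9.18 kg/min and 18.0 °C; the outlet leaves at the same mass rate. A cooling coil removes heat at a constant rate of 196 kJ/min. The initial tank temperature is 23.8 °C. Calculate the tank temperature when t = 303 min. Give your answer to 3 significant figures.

14.3 °C

Energy balance: M c_p dT/dt = ṁ c_p (T_in − T) − 196.
τ = M/ṁ = 149.24 min; T_ss = T_in − Q̇/(ṁ c_p) = 18.0 − 196/(9.18·4.19) = 12.904 °C.
Solution: T(t) = T_ss + (T₀ − T_ss) e^(−t/τ).
T(303) = 12.904 + (10.896)·e^(−303/149.24) = 12.904 + (10.896)·0.13129 = 14.335 °C.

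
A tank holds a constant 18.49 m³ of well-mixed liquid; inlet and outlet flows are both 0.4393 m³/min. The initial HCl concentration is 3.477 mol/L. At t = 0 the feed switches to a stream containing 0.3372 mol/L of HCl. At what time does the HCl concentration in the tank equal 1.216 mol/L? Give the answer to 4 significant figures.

Species balance: V dC/dt = Q(C_in − C) ⇒ τ = V/Q = 42.0897 min.
C(t) = C_in + (C₀ − C_in) e^(−t/τ). Set C = 1.216 and solve for t:
e^(−t/τ) = (C − C_in)/(C₀ − C_in) = (1.216 − 0.3372)/(3.477 − 0.3372) = 0.279890
t = −τ ln(…) = 42.0897 × 1.27336 = 53.5952 min.

53.60 min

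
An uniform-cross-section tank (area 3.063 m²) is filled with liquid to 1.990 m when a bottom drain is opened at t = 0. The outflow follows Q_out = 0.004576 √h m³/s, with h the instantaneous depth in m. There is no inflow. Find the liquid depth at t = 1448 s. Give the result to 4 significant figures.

Volume balance on the tank: A dh/dt = −0.004576 √h.
This is separable: 2 d(√h)/dt = −0.004576/A, so √h = √h₀ − (0.004576/(2A)) t.
√h = √1.990 − 0.004576·1448/(2·3.063) = 1.41067 − 1.08163 = 0.329046.
h = 0.329046² = 0.108272 m.

0.1083 m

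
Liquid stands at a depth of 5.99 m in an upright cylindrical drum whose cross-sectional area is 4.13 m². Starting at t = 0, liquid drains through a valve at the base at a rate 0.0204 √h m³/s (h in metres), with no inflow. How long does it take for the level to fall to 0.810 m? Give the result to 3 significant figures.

Unsteady balance on liquid volume: A dh/dt = −0.0204 √h.
This is separable: 2 d(√h)/dt = −0.0204/A, so √h = √h₀ − (0.0204/(2A)) t.
t = 2A(√h₀ − √h)/0.0204 = 2·4.13·(√5.99 − √0.810)/0.0204
  = 8.2600 × (2.4474 − 0.90000) / 0.0204 = 626.56 s.

627 s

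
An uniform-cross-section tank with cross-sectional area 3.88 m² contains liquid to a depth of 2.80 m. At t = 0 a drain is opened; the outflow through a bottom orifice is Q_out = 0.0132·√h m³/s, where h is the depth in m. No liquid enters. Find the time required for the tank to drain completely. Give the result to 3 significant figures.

984 s

Volume balance on the tank: A dh/dt = −0.0132 √h.
Separate and integrate: 2(√h − √h₀) = −(0.0132/A) t.
Tank is empty when √h = 0: t_empty = 2A√h₀/0.0132.
t_empty = 2·3.88·√2.80/0.0132 = 7.7600·1.6733/0.0132 = 983.71 s.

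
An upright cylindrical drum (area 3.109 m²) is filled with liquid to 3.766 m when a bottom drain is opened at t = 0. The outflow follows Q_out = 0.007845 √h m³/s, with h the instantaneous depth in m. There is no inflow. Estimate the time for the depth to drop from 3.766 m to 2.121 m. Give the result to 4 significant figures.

With no inflow, A dh/dt = −0.007845 √h.
Separate and integrate: 2(√h − √h₀) = −(0.007845/A) t.
t = 2A(√h₀ − √h)/0.007845 = 2·3.109·(√3.766 − √2.121)/0.007845
  = 6.21800 × (1.94062 − 1.45637) / 0.007845 = 383.822 s.

383.8 s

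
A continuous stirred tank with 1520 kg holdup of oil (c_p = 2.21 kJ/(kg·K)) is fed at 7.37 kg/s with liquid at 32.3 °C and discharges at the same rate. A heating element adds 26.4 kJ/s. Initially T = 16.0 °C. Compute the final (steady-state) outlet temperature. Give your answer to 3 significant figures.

M c_p dT/dt = ṁ c_p (T_in − T) + Q̇.
At steady state dT/dt = 0 ⇒ T_ss = T_in + Q̇/(ṁ c_p) = 32.3 + 26.4/(7.37·2.21) = 33.921 °C.

33.9 °C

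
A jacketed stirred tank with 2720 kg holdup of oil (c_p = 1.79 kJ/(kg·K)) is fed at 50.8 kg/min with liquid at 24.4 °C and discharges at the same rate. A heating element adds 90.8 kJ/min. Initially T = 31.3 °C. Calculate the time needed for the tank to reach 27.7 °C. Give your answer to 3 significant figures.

50.4 min

M c_p dT/dt = ṁ c_p (T_in − T) + Q̇.
τ = M/ṁ = 53.543 min; T_ss = T_in + Q̇/(ṁ c_p) = 25.399 °C.
T(t) = T_ss + (T₀ − T_ss) e^(−t/τ). Set T = 27.7:
e^(−t/τ) = (27.7 − 25.399)/(31.3 − 25.399) = 0.38998
t = −53.543 · ln(0.38998) = 50.419 min.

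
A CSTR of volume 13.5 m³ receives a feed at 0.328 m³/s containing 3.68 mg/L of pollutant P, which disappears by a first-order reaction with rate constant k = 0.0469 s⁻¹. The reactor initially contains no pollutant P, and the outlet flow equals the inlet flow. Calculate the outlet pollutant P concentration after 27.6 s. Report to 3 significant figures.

V dC/dt = Q(C_in − C) − k V C.
dC/dt = (Q/V) C_in − (Q/V + k) C; effective rate a = Q/V + k = 0.024296 + 0.0469 = 0.071196 s⁻¹.
C_ss = Q C_in/(Q + kV) = 1.2558 mg/L; C(t) = C_ss + (C₀ − C_ss) e^(−a t).
C(27.6) = 1.2558 + (-1.2558)·e^(−0.071196·27.6) = 1.2558 + (-1.2558)·0.14015 = 1.0798 mg/L.

1.08 mg/L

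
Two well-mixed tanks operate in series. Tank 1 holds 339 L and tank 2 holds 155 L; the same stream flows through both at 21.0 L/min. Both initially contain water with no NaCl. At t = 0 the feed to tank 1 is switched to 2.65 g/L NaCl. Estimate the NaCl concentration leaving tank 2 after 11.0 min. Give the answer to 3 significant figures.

Each tank obeys Vᵢ dCᵢ/dt = Q(Cᵢ₋₁ − Cᵢ), so τᵢ = Vᵢ/Q.
τ₁ = 339/21.0 = 16.143 min; τ₂ = 155/21.0 = 7.3810 min.
Solving the cascade with C₁(0)=C₂(0)=0 gives C₂(t) = C_in[1 − (τ₁ e^(−t/τ₁) − τ₂ e^(−t/τ₂))/(τ₁ − τ₂)].
At t = 11.0: e^(−t/τ₁) = 0.50590, e^(−t/τ₂) = 0.22530.
C₂ = 2.65·[1 − (16.143·0.50590 − 7.3810·0.22530)/(8.7619)] = 2.65·0.25772 = 0.68297 g/L.

0.683 g/L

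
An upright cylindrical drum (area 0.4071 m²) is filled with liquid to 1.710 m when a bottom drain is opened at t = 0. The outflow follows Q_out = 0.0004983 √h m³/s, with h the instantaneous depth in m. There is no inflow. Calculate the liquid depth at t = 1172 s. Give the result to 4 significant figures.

0.3486 m

A dh/dt = −Q_out = −0.0004983 √h.
∫ h^(−1/2) dh = −(0.0004983/A) ∫ dt, giving 2√h = 2√h₀ − (0.0004983/A) t.
√h = √1.710 − 0.0004983·1172/(2·0.4071) = 1.30767 − 0.717278 = 0.590392.
h = 0.590392² = 0.348563 m.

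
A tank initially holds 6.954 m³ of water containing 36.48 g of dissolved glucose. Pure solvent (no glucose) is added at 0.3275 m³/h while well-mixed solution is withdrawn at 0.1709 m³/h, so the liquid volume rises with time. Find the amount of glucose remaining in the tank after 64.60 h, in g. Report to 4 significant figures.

13.69 g

Let m(t) be the amount of glucose. Volume: V(t) = V₀ + (Q_in − Q_out) t = 6.954 + 0.156600 t; V(64.60) = 17.0704 m³.
Solute balance: dm/dt = 0 − Q_out C = −Q_out m/V(t).
dm/m = −Q_out dt/(V₀ + 0.156600 t); integrating gives ln(m/m₀) = −(Q_out/(Q_in−Q_out)) ln(V/V₀).
m = m₀ (V₀/V)^(Q_out/(Q_in−Q_out)) = 36.48 × (6.954/17.0704)^(1.09132) = 13.6909 g.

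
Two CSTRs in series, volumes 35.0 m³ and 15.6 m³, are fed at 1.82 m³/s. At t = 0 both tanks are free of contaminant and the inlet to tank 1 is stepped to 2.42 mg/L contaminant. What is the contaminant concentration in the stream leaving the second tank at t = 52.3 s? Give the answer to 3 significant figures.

2.14 mg/L

Species balance on tank i: dCᵢ/dt = (Cᵢ₋₁ − Cᵢ)/τᵢ with τᵢ = Vᵢ/Q.
τ₁ = 35.0/1.82 = 19.231 s; τ₂ = 15.6/1.82 = 8.5714 s.
Tank 1: C₁ = C_in(1 − e^(−t/τ₁)). Tank 2 (τ₁ ≠ τ₂): C₂ = C_in[1 − (τ₁ e^(−t/τ₁) − τ₂ e^(−t/τ₂))/(τ₁ − τ₂)].
At t = 52.3: e^(−t/τ₁) = 0.065901, e^(−t/τ₂) = 0.0022391.
C₂ = 2.42·[1 − (19.231·0.065901 − 8.5714·0.0022391)/(10.659)] = 2.42·0.88291 = 2.1366 mg/L.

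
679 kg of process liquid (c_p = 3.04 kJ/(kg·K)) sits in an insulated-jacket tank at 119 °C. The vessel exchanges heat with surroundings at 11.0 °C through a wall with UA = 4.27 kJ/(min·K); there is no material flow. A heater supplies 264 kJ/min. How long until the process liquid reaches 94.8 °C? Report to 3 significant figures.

359 min

Heat balance on the well-mixed liquid: M c_p dT/dt = −UA(T − T_amb) + Q̇.
τ = M c_p/UA = 483.41 min; T_ss = T_amb + Q̇/UA = 11.0 + 264/4.27 = 72.827 °C.
T(t) = T_ss + (T₀ − T_ss)e^(−t/τ); set T = 94.8:
t = −τ ln[(T − T_ss)/(T₀ − T_ss)] = −483.41 · ln(0.47589) = 358.97 min.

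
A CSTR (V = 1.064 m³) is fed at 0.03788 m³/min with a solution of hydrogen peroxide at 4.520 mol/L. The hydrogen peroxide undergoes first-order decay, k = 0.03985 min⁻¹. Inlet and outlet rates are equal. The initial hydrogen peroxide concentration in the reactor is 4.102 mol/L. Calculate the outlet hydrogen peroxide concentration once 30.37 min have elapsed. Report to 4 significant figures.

Species balance: V dC/dt = Q C_in − Q C − k V C.
dC/dt = (Q/V) C_in − (Q/V + k) C; effective rate a = Q/V + k = 0.0356015 + 0.03985 = 0.0754515 min⁻¹.
C_ss = Q C_in/(Q + kV) = 2.13274 mol/L; C(t) = C_ss + (C₀ − C_ss) e^(−a t).
C(30.37) = 2.13274 + (1.96926)·e^(−0.0754515·30.37) = 2.13274 + (1.96926)·0.101119 = 2.33187 mol/L.

2.332 mol/L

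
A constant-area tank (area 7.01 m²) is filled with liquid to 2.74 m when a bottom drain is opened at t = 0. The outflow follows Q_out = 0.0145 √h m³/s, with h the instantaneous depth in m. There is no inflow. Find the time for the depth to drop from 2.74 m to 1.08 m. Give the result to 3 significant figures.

A dh/dt = −Q_out = −0.0145 √h.
Separate and integrate: 2(√h − √h₀) = −(0.0145/A) t.
t = 2A(√h₀ − √h)/0.0145 = 2·7.01·(√2.74 − √1.08)/0.0145
  = 14.020 × (1.6553 − 1.0392) / 0.0145 = 595.67 s.

596 s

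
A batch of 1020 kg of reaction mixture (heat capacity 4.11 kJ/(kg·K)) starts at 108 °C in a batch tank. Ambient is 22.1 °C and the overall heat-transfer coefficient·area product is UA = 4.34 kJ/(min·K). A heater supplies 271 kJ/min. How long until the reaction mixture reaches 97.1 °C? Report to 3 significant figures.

604 min

M c_p dT/dt = −UA(T − T_amb) + Q̇.
τ = M c_p/UA = 965.94 min; T_ss = T_amb + Q̇/UA = 22.1 + 271/4.34 = 84.542 °C.
T(t) = T_ss + (T₀ − T_ss)e^(−t/τ); set T = 97.1:
t = −τ ln[(T − T_ss)/(T₀ − T_ss)] = −965.94 · ln(0.53533) = 603.59 min.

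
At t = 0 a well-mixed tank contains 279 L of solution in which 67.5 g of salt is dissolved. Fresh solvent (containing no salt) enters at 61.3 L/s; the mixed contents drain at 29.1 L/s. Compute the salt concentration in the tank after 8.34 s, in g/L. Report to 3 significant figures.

Total volume: dV/dt = Q_in − Q_out = 32.200 L/s, so V(t) = 279 + 32.200 t and V(8.34) = 547.55 L.
Species balance (pure solvent in): dm/dt = −Q_out · m/V(t).
dm/m = −Q_out dt/(V₀ + 32.200 t); integrating gives ln(m/m₀) = −(Q_out/(Q_in−Q_out)) ln(V/V₀).
m = m₀ (V₀/V)^(Q_out/(Q_in−Q_out)) = 67.5 × (279/547.55)^(0.90373) = 36.701 g.
C = m/V = 36.701/547.55 = 0.067028 g/L.

0.0670 g/L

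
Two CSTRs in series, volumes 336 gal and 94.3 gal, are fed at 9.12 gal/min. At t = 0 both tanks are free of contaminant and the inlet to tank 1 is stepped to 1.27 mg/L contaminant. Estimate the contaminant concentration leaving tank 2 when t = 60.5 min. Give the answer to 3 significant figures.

Each tank obeys Vᵢ dCᵢ/dt = Q(Cᵢ₋₁ − Cᵢ), so τᵢ = Vᵢ/Q.
τ₁ = 336/9.12 = 36.842 min; τ₂ = 94.3/9.12 = 10.340 min.
Solving the cascade with C₁(0)=C₂(0)=0 gives C₂(t) = C_in[1 − (τ₁ e^(−t/τ₁) − τ₂ e^(−t/τ₂))/(τ₁ − τ₂)].
At t = 60.5: e^(−t/τ₁) = 0.19356, e^(−t/τ₂) = 0.0028767.
C₂ = 1.27·[1 − (36.842·0.19356 − 10.340·0.0028767)/(26.502)] = 1.27·0.73204 = 0.92969 mg/L.

0.930 mg/L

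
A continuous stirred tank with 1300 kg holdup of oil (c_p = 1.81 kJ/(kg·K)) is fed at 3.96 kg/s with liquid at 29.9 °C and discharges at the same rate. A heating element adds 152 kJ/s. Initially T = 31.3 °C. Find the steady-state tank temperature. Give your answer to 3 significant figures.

51.1 °C

Heat balance on the well-mixed liquid: M c_p dT/dt = ṁ c_p (T_in − T) + 152.
At steady state dT/dt = 0 ⇒ T_ss = T_in + Q̇/(ṁ c_p) = 29.9 + 152/(3.96·1.81) = 51.107 °C.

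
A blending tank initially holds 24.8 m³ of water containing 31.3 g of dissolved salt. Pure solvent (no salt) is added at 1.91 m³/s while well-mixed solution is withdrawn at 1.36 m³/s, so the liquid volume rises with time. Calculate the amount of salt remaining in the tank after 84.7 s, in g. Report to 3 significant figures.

2.29 g

Let m(t) be the amount of salt. Volume: V(t) = V₀ + (Q_in − Q_out) t = 24.8 + 0.55000 t; V(84.7) = 71.385 m³.
Species balance (pure solvent in): dm/dt = −Q_out · m/V(t).
Separate: dm/m = −Q_out dt/V(t) ⇒ ln(m/m₀) = −(Q_out/(Q_in−Q_out)) ln(V/V₀).
m = m₀ (V₀/V)^(Q_out/(Q_in−Q_out)) = 31.3 × (24.8/71.385)^(2.4727) = 2.2918 g.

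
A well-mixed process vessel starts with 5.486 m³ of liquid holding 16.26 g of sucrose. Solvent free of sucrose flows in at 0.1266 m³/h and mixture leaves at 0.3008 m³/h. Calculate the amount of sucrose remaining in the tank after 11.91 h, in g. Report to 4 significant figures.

7.159 g

Let m(t) be the amount of sucrose. Volume: V(t) = V₀ + (Q_in − Q_out) t = 5.486 − 0.174200 t; V(11.91) = 3.41128 m³.
Species balance (pure solvent in): dm/dt = −Q_out · m/V(t).
Separate: dm/m = −Q_out dt/V(t) ⇒ ln(m/m₀) = −(Q_out/(Q_in−Q_out)) ln(V/V₀).
m = m₀ (V₀/V)^(Q_out/(Q_in−Q_out)) = 16.26 × (5.486/3.41128)^(-1.72675) = 7.15855 g.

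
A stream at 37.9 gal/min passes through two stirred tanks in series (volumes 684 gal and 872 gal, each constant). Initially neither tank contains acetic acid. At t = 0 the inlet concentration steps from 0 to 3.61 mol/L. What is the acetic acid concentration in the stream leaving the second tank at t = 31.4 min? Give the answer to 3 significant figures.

Each tank obeys Vᵢ dCᵢ/dt = Q(Cᵢ₋₁ − Cᵢ), so τᵢ = Vᵢ/Q.
τ₁ = 684/37.9 = 18.047 min; τ₂ = 872/37.9 = 23.008 min.
Solving the cascade with C₁(0)=C₂(0)=0 gives C₂(t) = C_in[1 − (τ₁ e^(−t/τ₁) − τ₂ e^(−t/τ₂))/(τ₁ − τ₂)].
At t = 31.4: e^(−t/τ₁) = 0.17555, e^(−t/τ₂) = 0.25545.
C₂ = 3.61·[1 − (18.047·0.17555 − 23.008·0.25545)/(-4.9604)] = 3.61·0.45386 = 1.6384 mol/L.

1.64 mol/L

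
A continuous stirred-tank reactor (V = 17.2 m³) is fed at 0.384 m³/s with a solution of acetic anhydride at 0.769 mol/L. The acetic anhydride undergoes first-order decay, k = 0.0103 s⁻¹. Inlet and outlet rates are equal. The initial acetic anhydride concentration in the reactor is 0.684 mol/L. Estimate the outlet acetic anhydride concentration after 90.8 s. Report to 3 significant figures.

0.534 mol/L

Accumulation = in − out − consumed: V dC/dt = Q C_in − Q C − k V C.
This is linear with rate a = Q/V + k = 0.032626 s⁻¹.
C_ss = Q C_in/(Q + kV) = 0.52622 mol/L; C(t) = C_ss + (C₀ − C_ss) e^(−a t).
C(90.8) = 0.52622 + (0.15778)·e^(−0.032626·90.8) = 0.52622 + (0.15778)·0.051695 = 0.53438 mol/L.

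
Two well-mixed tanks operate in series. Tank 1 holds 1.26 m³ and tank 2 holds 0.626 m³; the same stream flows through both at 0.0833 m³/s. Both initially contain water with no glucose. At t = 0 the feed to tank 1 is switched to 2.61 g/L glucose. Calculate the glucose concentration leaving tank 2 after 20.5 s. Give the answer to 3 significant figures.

Each tank obeys Vᵢ dCᵢ/dt = Q(Cᵢ₋₁ − Cᵢ), so τᵢ = Vᵢ/Q.
τ₁ = 1.26/0.0833 = 15.126 s; τ₂ = 0.626/0.0833 = 7.5150 s.
Solving the cascade with C₁(0)=C₂(0)=0 gives C₂(t) = C_in[1 − (τ₁ e^(−t/τ₁) − τ₂ e^(−t/τ₂))/(τ₁ − τ₂)].
At t = 20.5: e^(−t/τ₁) = 0.25788, e^(−t/τ₂) = 0.065358.
C₂ = 2.61·[1 − (15.126·0.25788 − 7.5150·0.065358)/(7.6110)] = 2.61·0.55204 = 1.4408 g/L.

1.44 g/L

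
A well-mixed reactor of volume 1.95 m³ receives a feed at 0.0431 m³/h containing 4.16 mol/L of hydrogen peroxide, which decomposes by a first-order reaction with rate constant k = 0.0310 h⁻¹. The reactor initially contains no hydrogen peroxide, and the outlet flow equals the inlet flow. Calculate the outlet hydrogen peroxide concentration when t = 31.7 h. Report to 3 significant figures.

V dC/dt = Q(C_in − C) − k V C.
dC/dt = (Q/V) C_in − (Q/V + k) C; effective rate a = Q/V + k = 0.022103 + 0.0310 = 0.053103 h⁻¹.
C_ss = Q C_in/(Q + kV) = 1.7315 mol/L; C(t) = C_ss + (C₀ − C_ss) e^(−a t).
C(31.7) = 1.7315 + (-1.7315)·e^(−0.053103·31.7) = 1.7315 + (-1.7315)·0.18575 = 1.4099 mol/L.

1.41 mol/L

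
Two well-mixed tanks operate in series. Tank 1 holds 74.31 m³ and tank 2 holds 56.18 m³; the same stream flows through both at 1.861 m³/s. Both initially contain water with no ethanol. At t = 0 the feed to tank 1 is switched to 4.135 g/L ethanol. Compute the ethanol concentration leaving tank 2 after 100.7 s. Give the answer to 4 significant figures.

3.230 g/L

Each tank obeys Vᵢ dCᵢ/dt = Q(Cᵢ₋₁ − Cᵢ), so τᵢ = Vᵢ/Q.
τ₁ = 74.31/1.861 = 39.9301 s; τ₂ = 56.18/1.861 = 30.1881 s.
Solving the cascade with C₁(0)=C₂(0)=0 gives C₂(t) = C_in[1 − (τ₁ e^(−t/τ₁) − τ₂ e^(−t/τ₂))/(τ₁ − τ₂)].
At t = 100.7: e^(−t/τ₁) = 0.0803065, e^(−t/τ₂) = 0.0355877.
C₂ = 4.135·[1 − (39.9301·0.0803065 − 30.1881·0.0355877)/(9.74207)] = 4.135·0.781122 = 3.22994 g/L.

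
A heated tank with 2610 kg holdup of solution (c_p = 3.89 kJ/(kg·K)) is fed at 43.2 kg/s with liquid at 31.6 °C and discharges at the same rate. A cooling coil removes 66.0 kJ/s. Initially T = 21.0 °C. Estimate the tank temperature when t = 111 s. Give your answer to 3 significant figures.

First-law balance (no shaft work): M c_p dT/dt = ṁ c_p (T_in − T) − 66.0.
Rearrange: dT/dt = (T_ss − T)/τ with τ = M/ṁ = 60.417 s and T_ss = T_in − Q̇/(ṁ c_p) = 31.207 °C.
Solution: T(t) = T_ss + (T₀ − T_ss) e^(−t/τ).
T(111) = 31.207 + (-10.207)·e^(−111/60.417) = 31.207 + (-10.207)·0.15926 = 29.582 °C.

29.6 °C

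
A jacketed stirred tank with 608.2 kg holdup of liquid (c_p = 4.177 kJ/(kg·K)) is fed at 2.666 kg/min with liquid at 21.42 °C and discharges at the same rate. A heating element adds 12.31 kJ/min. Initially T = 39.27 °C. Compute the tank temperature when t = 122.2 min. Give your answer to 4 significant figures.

Energy balance: M c_p dT/dt = ṁ c_p (T_in − T) + 12.31.
Rearrange: dT/dt = (T_ss − T)/τ with τ = M/ṁ = 228.132 min and T_ss = T_in + Q̇/(ṁ c_p) = 22.5254 °C.
Solution: T(t) = T_ss + (T₀ − T_ss) e^(−t/τ).
T(122.2) = 22.5254 + (16.7446)·e^(−122.2/228.132) = 22.5254 + (16.7446)·0.585286 = 32.3258 °C.

32.33 °C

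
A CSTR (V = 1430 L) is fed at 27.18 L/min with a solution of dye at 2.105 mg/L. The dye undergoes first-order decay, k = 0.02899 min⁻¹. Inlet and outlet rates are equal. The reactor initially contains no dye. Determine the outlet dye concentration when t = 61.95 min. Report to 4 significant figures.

0.7910 mg/L

Accumulation = in − out − consumed: V dC/dt = Q C_in − Q C − k V C.
dC/dt = (Q/V) C_in − (Q/V + k) C; effective rate a = Q/V + k = 0.0190070 + 0.02899 = 0.0479970 min⁻¹.
C_ss = Q C_in/(Q + kV) = 0.833588 mg/L; C(t) = C_ss + (C₀ − C_ss) e^(−a t).
C(61.95) = 0.833588 + (-0.833588)·e^(−0.0479970·61.95) = 0.833588 + (-0.833588)·0.0511285 = 0.790968 mg/L.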